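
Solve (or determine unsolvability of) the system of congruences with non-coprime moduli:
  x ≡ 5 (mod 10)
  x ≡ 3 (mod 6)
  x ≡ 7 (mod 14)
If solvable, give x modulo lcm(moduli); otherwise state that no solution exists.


Moduli 10, 6, 14 are not pairwise coprime, so CRT works modulo lcm(m_i) when all pairwise compatibility conditions hold.
Pairwise compatibility: gcd(m_i, m_j) must divide a_i - a_j for every pair.
Merge one congruence at a time:
  Start: x ≡ 5 (mod 10).
  Combine with x ≡ 3 (mod 6): gcd(10, 6) = 2; 3 - 5 = -2, which IS divisible by 2, so compatible.
    Write x = 5 + 10·t and substitute into x ≡ 3 (mod 6): 10·t ≡ 3 − 5 = -2 (mod 6).
    Divide the congruence (and modulus) by g = 2: 5·t ≡ -1 (mod 3).
    Reduce coefficients mod 3: 2·t ≡ 2 (mod 3).
    The inverse of 2 mod 3 is 2 (since 2·2 = 4 = 1·3 + 1), so t ≡ 2·2 = 4 ≡ 1 (mod 3).
    Then x = 5 + 10·1 = 15, valid modulo lcm(10, 6) = 30: x ≡ 15 (mod 30).
  Combine with x ≡ 7 (mod 14): gcd(30, 14) = 2; 7 - 15 = -8, which IS divisible by 2, so compatible.
    Write x = 15 + 30·t and substitute into x ≡ 7 (mod 14): 30·t ≡ 7 − 15 = -8 (mod 14).
    Divide the congruence (and modulus) by g = 2: 15·t ≡ -4 (mod 7).
    Reduce coefficients mod 7: 1·t ≡ 3 (mod 7).
    So t ≡ 3 (mod 7).
    Then x = 15 + 30·3 = 105, valid modulo lcm(30, 14) = 210: x ≡ 105 (mod 210).
Verify: 105 mod 10 = 5, 105 mod 6 = 3, 105 mod 14 = 7.

x ≡ 105 (mod 210).


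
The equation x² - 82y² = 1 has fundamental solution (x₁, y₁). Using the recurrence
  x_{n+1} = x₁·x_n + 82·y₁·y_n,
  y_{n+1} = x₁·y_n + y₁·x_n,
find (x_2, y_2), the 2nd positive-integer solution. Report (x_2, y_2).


Step 1: Find the fundamental solution (x₁, y₁) of x² - 82y² = 1.
  Expand √82 as a continued fraction. a₀ = ⌊√82⌋ = 9; iterate m_{k+1} = d_k·a_k − m_k, d_{k+1} = (82 − m_{k+1}²)/d_k, a_{k+1} = ⌊(a₀ + m_{k+1})/d_{k+1}⌋ (starting m₀ = 0, d₀ = 1), with convergents p_k = a_k·p_{k-1} + p_{k-2}, q_k = a_k·q_{k-1} + q_{k-2} (p₋₁ = 1, q₋₁ = 0):
  k = 0: a₀ = 9; p₀/q₀ = 9/1; p₀² − 82·q₀² = 81 − 82 = -1.
  k = 1: m = 9, d = 1, a = ⌊(9 + 9)/1⌋ = 18; p/q = (18·9 + 1)/(18·1 + 0) = 163/18; p² − 82·q² = 26569 − 26568 = 1.
  The first convergent with p² − 82·q² = 1 gives the fundamental solution (x₁, y₁) = (163, 18).
Step 2: Apply the recurrence (x_{n+1}, y_{n+1}) = (x₁x_n + 82y₁y_n, x₁y_n + y₁x_n) repeatedly.
  From (x_1, y_1) = (163, 18): x_2 = 163·163 + 82·18·18 = 53137; y_2 = 163·18 + 18·163 = 5868.
Step 3: Verify x_2² - 82·y_2² = 2823540769 - 2823540768 = 1 (should be 1). ✓

(x_1, y_1) = (163, 18); (x_2, y_2) = (53137, 5868).


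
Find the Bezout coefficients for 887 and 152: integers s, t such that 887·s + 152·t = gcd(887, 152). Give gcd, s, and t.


Euclidean algorithm on (887, 152) — divide until remainder is 0:
  887 = 5 · 152 + 127
  152 = 1 · 127 + 25
  127 = 5 · 25 + 2
  25 = 12 · 2 + 1
  2 = 2 · 1 + 0
gcd(887, 152) = 1.
Track Bezout coefficients alongside the remainders: start with r₀ = 887 = a·1 + b·0 (s = 1, t = 0) and r₁ = 152 = a·0 + b·1 (s = 0, t = 1); each new remainder r_{k+1} = r_{k-1} − q_k·r_k inherits s_{k+1} = s_{k-1} − q_k·s_k, t_{k+1} = t_{k-1} − q_k·t_k, so r_k = a·s_k + b·t_k at every step:
  q = 5: r = 127, s = 1 − 5·0 = 1, t = 0 − 5·1 = -5  (check: 887·1 + 152·(-5) = 127)
  q = 1: r = 25, s = 0 − 1·1 = -1, t = 1 − 1·(-5) = 6  (check: 887·(-1) + 152·6 = 25)
  q = 5: r = 2, s = 1 − 5·(-1) = 6, t = -5 − 5·6 = -35  (check: 887·6 + 152·(-35) = 2)
  q = 12: r = 1, s = -1 − 12·6 = -73, t = 6 − 12·(-35) = 426  (check: 887·(-73) + 152·426 = 1)
The row with r = 1 (the gcd) gives the Bezout coefficients s = -73, t = 426.
Result: 887 · (-73) + 152 · (426) = 1.

gcd(887, 152) = 1; s = -73, t = 426 (check: 887·(-73) + 152·426 = 1).


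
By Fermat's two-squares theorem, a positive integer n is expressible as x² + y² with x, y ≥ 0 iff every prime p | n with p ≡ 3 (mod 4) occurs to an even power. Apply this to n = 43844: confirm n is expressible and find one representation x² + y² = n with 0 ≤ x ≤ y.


Step 1: Factor n = 43844 = 2^2 · 97 · 113.
Step 2: Check the mod-4 condition on each prime factor: 2 = 2 (special); 97 ≡ 1 (mod 4), exponent 1; 113 ≡ 1 (mod 4), exponent 1.
All primes ≡ 3 (mod 4) appear to even exponent (or don't appear), so by the two-squares theorem n IS expressible as a sum of two squares.
Step 3: Build a representation. Group n = k² · m with k = 2 and m = 97 · 113 = 10961 (a product of primes ≡ 1 (mod 4)); a representation of m scales to one of n via (k·x)² + (k·y)² = k²(x² + y²). Each prime p ≡ 1 (mod 4) is itself a sum of two squares; find a² by testing p − a² for a perfect square:
  97: 97 − 1² = 96, 97 − 2² = 93, 97 − 3² = 88, 97 − 4² = 81 = 9² ⇒ 97 = 4² + 9².
  113: 113 − 1² = 112, 113 − 2² = 109, 113 − 3² = 104, 113 − 4² = 97, 113 − 5² = 88, 113 − 6² = 77, 113 − 7² = 64 = 8² ⇒ 113 = 7² + 8².
  Combine using the Brahmagupta–Fibonacci identity (a² + b²)(c² + d²) = (ac − bd)² + (ad + bc)² = (ac + bd)² + (ad − bc)²:
  97 · 113 = 10961: from (4² + 9²)(7² + 8²), take (4·7 − 9·8, 4·8 + 9·7) = (28 − 72, 32 + 63) = (-44, 95); dropping signs (only squares matter) gives (44, 95); check 44² + 95² = 1936 + 9025 = 10961 ✓.
  Scale by k = 2: (2·44, 2·95) = (88, 190).
Step 4: Order so x ≤ y and verify: 88² + 190² = 7744 + 36100 = 43844 = n. ✓

n = 43844 = 88² + 190² (one valid representation with x ≤ y).


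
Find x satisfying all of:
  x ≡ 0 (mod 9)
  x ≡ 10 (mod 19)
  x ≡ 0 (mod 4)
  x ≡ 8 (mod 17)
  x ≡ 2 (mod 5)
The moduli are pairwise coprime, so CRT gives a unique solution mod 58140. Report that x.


Product of moduli M = 9 · 19 · 4 · 17 · 5 = 58140.
Merge one congruence at a time:
  Start: x ≡ 0 (mod 9).
  Combine with x ≡ 10 (mod 19); new modulus lcm = 171.
    Write x = 0 + 9·t and substitute into x ≡ 10 (mod 19): 9·t ≡ 10 − 0 = 10 (mod 19).
    The inverse of 9 mod 19 is 17 (since 9·17 = 153 = 8·19 + 1), so t ≡ 17·10 = 170 ≡ 18 (mod 19).
    Then x = 0 + 9·18 = 162, valid modulo lcm(9, 19) = 171: x ≡ 162 (mod 171).
  Combine with x ≡ 0 (mod 4); new modulus lcm = 684.
    Write x = 162 + 171·t and substitute into x ≡ 0 (mod 4): 171·t ≡ 0 − 162 = -162 (mod 4).
    Reduce coefficients mod 4: 3·t ≡ 2 (mod 4).
    The inverse of 3 mod 4 is 3 (since 3·3 = 9 = 2·4 + 1), so t ≡ 3·2 = 6 ≡ 2 (mod 4).
    Then x = 162 + 171·2 = 504, valid modulo lcm(171, 4) = 684: x ≡ 504 (mod 684).
  Combine with x ≡ 8 (mod 17); new modulus lcm = 11628.
    Write x = 504 + 684·t and substitute into x ≡ 8 (mod 17): 684·t ≡ 8 − 504 = -496 (mod 17).
    Reduce coefficients mod 17: 4·t ≡ 14 (mod 17).
    The inverse of 4 mod 17 is 13 (since 4·13 = 52 = 3·17 + 1), so t ≡ 13·14 = 182 ≡ 12 (mod 17).
    Then x = 504 + 684·12 = 8712, valid modulo lcm(684, 17) = 11628: x ≡ 8712 (mod 11628).
  Combine with x ≡ 2 (mod 5); new modulus lcm = 58140.
    Write x = 8712 + 11628·t and substitute into x ≡ 2 (mod 5): 11628·t ≡ 2 − 8712 = -8710 (mod 5).
    Reduce coefficients mod 5: 3·t ≡ 0 (mod 5).
    The inverse of 3 mod 5 is 2 (since 3·2 = 6 = 1·5 + 1), so t ≡ 2·0 = 0 ≡ 0 (mod 5).
    Then x = 8712 + 11628·0 = 8712, valid modulo lcm(11628, 5) = 58140: x ≡ 8712 (mod 58140).
Verify against each original: 8712 mod 9 = 0, 8712 mod 19 = 10, 8712 mod 4 = 0, 8712 mod 17 = 8, 8712 mod 5 = 2.

x ≡ 8712 (mod 58140).


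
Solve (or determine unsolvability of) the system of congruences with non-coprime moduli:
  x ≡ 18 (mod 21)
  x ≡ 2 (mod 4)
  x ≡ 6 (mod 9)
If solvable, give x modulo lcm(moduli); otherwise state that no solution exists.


Moduli 21, 4, 9 are not pairwise coprime, so CRT works modulo lcm(m_i) when all pairwise compatibility conditions hold.
Pairwise compatibility: gcd(m_i, m_j) must divide a_i - a_j for every pair.
Merge one congruence at a time:
  Start: x ≡ 18 (mod 21).
  Combine with x ≡ 2 (mod 4): gcd(21, 4) = 1; 2 - 18 = -16, which IS divisible by 1, so compatible.
    Write x = 18 + 21·t and substitute into x ≡ 2 (mod 4): 21·t ≡ 2 − 18 = -16 (mod 4).
    Reduce coefficients mod 4: 1·t ≡ 0 (mod 4).
    So t ≡ 0 (mod 4).
    Then x = 18 + 21·0 = 18, valid modulo lcm(21, 4) = 84: x ≡ 18 (mod 84).
  Combine with x ≡ 6 (mod 9): gcd(84, 9) = 3; 6 - 18 = -12, which IS divisible by 3, so compatible.
    Write x = 18 + 84·t and substitute into x ≡ 6 (mod 9): 84·t ≡ 6 − 18 = -12 (mod 9).
    Divide the congruence (and modulus) by g = 3: 28·t ≡ -4 (mod 3).
    Reduce coefficients mod 3: 1·t ≡ 2 (mod 3).
    So t ≡ 2 (mod 3).
    Then x = 18 + 84·2 = 186, valid modulo lcm(84, 9) = 252: x ≡ 186 (mod 252).
Verify: 186 mod 21 = 18, 186 mod 4 = 2, 186 mod 9 = 6.

x ≡ 186 (mod 252).


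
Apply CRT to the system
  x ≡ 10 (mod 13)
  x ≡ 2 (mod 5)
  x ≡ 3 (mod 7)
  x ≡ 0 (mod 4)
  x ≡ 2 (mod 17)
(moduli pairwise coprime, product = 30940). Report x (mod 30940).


Product of moduli M = 13 · 5 · 7 · 4 · 17 = 30940.
Merge one congruence at a time:
  Start: x ≡ 10 (mod 13).
  Combine with x ≡ 2 (mod 5); new modulus lcm = 65.
    Write x = 10 + 13·t and substitute into x ≡ 2 (mod 5): 13·t ≡ 2 − 10 = -8 (mod 5).
    Reduce coefficients mod 5: 3·t ≡ 2 (mod 5).
    The inverse of 3 mod 5 is 2 (since 3·2 = 6 = 1·5 + 1), so t ≡ 2·2 = 4 ≡ 4 (mod 5).
    Then x = 10 + 13·4 = 62, valid modulo lcm(13, 5) = 65: x ≡ 62 (mod 65).
  Combine with x ≡ 3 (mod 7); new modulus lcm = 455.
    Write x = 62 + 65·t and substitute into x ≡ 3 (mod 7): 65·t ≡ 3 − 62 = -59 (mod 7).
    Reduce coefficients mod 7: 2·t ≡ 4 (mod 7).
    The inverse of 2 mod 7 is 4 (since 2·4 = 8 = 1·7 + 1), so t ≡ 4·4 = 16 ≡ 2 (mod 7).
    Then x = 62 + 65·2 = 192, valid modulo lcm(65, 7) = 455: x ≡ 192 (mod 455).
  Combine with x ≡ 0 (mod 4); new modulus lcm = 1820.
    Write x = 192 + 455·t and substitute into x ≡ 0 (mod 4): 455·t ≡ 0 − 192 = -192 (mod 4).
    Reduce coefficients mod 4: 3·t ≡ 0 (mod 4).
    The inverse of 3 mod 4 is 3 (since 3·3 = 9 = 2·4 + 1), so t ≡ 3·0 = 0 ≡ 0 (mod 4).
    Then x = 192 + 455·0 = 192, valid modulo lcm(455, 4) = 1820: x ≡ 192 (mod 1820).
  Combine with x ≡ 2 (mod 17); new modulus lcm = 30940.
    Write x = 192 + 1820·t and substitute into x ≡ 2 (mod 17): 1820·t ≡ 2 − 192 = -190 (mod 17).
    Reduce coefficients mod 17: 1·t ≡ 14 (mod 17).
    So t ≡ 14 (mod 17).
    Then x = 192 + 1820·14 = 25672, valid modulo lcm(1820, 17) = 30940: x ≡ 25672 (mod 30940).
Verify against each original: 25672 mod 13 = 10, 25672 mod 5 = 2, 25672 mod 7 = 3, 25672 mod 4 = 0, 25672 mod 17 = 2.

x ≡ 25672 (mod 30940).


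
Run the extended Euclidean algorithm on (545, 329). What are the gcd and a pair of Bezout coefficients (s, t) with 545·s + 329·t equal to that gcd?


Euclidean algorithm on (545, 329) — divide until remainder is 0:
  545 = 1 · 329 + 216
  329 = 1 · 216 + 113
  216 = 1 · 113 + 103
  113 = 1 · 103 + 10
  103 = 10 · 10 + 3
  10 = 3 · 3 + 1
  3 = 3 · 1 + 0
gcd(545, 329) = 1.
Track Bezout coefficients alongside the remainders: start with r₀ = 545 = a·1 + b·0 (s = 1, t = 0) and r₁ = 329 = a·0 + b·1 (s = 0, t = 1); each new remainder r_{k+1} = r_{k-1} − q_k·r_k inherits s_{k+1} = s_{k-1} − q_k·s_k, t_{k+1} = t_{k-1} − q_k·t_k, so r_k = a·s_k + b·t_k at every step:
  q = 1: r = 216, s = 1 − 1·0 = 1, t = 0 − 1·1 = -1  (check: 545·1 + 329·(-1) = 216)
  q = 1: r = 113, s = 0 − 1·1 = -1, t = 1 − 1·(-1) = 2  (check: 545·(-1) + 329·2 = 113)
  q = 1: r = 103, s = 1 − 1·(-1) = 2, t = -1 − 1·2 = -3  (check: 545·2 + 329·(-3) = 103)
  q = 1: r = 10, s = -1 − 1·2 = -3, t = 2 − 1·(-3) = 5  (check: 545·(-3) + 329·5 = 10)
  q = 10: r = 3, s = 2 − 10·(-3) = 32, t = -3 − 10·5 = -53  (check: 545·32 + 329·(-53) = 3)
  q = 3: r = 1, s = -3 − 3·32 = -99, t = 5 − 3·(-53) = 164  (check: 545·(-99) + 329·164 = 1)
The row with r = 1 (the gcd) gives the Bezout coefficients s = -99, t = 164.
Result: 545 · (-99) + 329 · (164) = 1.

gcd(545, 329) = 1; s = -99, t = 164 (check: 545·(-99) + 329·164 = 1).


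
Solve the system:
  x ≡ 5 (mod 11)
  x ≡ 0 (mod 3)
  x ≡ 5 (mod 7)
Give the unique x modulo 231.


Moduli 11, 3, 7 are pairwise coprime; by CRT there is a unique solution modulo M = 11 · 3 · 7 = 231.
Solve pairwise, accumulating the modulus:
  Start with x ≡ 5 (mod 11).
  Combine with x ≡ 0 (mod 3): since gcd(11, 3) = 1, we get a unique residue mod 33.
    Write x = 5 + 11·t and substitute into x ≡ 0 (mod 3): 11·t ≡ 0 − 5 = -5 (mod 3).
    Reduce coefficients mod 3: 2·t ≡ 1 (mod 3).
    The inverse of 2 mod 3 is 2 (since 2·2 = 4 = 1·3 + 1), so t ≡ 2·1 = 2 ≡ 2 (mod 3).
    Then x = 5 + 11·2 = 27, valid modulo lcm(11, 3) = 33: x ≡ 27 (mod 33).
  Combine with x ≡ 5 (mod 7): since gcd(33, 7) = 1, we get a unique residue mod 231.
    Write x = 27 + 33·t and substitute into x ≡ 5 (mod 7): 33·t ≡ 5 − 27 = -22 (mod 7).
    Reduce coefficients mod 7: 5·t ≡ 6 (mod 7).
    The inverse of 5 mod 7 is 3 (since 5·3 = 15 = 2·7 + 1), so t ≡ 3·6 = 18 ≡ 4 (mod 7).
    Then x = 27 + 33·4 = 159, valid modulo lcm(33, 7) = 231: x ≡ 159 (mod 231).
Verify: 159 mod 11 = 5 ✓, 159 mod 3 = 0 ✓, 159 mod 7 = 5 ✓.

x ≡ 159 (mod 231).


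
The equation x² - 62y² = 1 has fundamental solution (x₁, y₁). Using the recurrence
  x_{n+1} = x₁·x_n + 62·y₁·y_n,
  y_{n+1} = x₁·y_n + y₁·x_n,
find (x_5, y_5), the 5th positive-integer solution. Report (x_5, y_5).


Step 1: Find the fundamental solution (x₁, y₁) of x² - 62y² = 1.
  Expand √62 as a continued fraction. a₀ = ⌊√62⌋ = 7; iterate m_{k+1} = d_k·a_k − m_k, d_{k+1} = (62 − m_{k+1}²)/d_k, a_{k+1} = ⌊(a₀ + m_{k+1})/d_{k+1}⌋ (starting m₀ = 0, d₀ = 1), with convergents p_k = a_k·p_{k-1} + p_{k-2}, q_k = a_k·q_{k-1} + q_{k-2} (p₋₁ = 1, q₋₁ = 0):
  k = 0: a₀ = 7; p₀/q₀ = 7/1; p₀² − 62·q₀² = 49 − 62 = -13.
  k = 1: m = 7, d = 13, a = ⌊(7 + 7)/13⌋ = 1; p/q = (1·7 + 1)/(1·1 + 0) = 8/1; p² − 62·q² = 64 − 62 = 2.
  k = 2: m = 6, d = 2, a = ⌊(7 + 6)/2⌋ = 6; p/q = (6·8 + 7)/(6·1 + 1) = 55/7; p² − 62·q² = 3025 − 3038 = -13.
  k = 3: m = 6, d = 13, a = ⌊(7 + 6)/13⌋ = 1; p/q = (1·55 + 8)/(1·7 + 1) = 63/8; p² − 62·q² = 3969 − 3968 = 1.
  The first convergent with p² − 62·q² = 1 gives the fundamental solution (x₁, y₁) = (63, 8).
Step 2: Apply the recurrence (x_{n+1}, y_{n+1}) = (x₁x_n + 62y₁y_n, x₁y_n + y₁x_n) repeatedly.
  From (x_1, y_1) = (63, 8): x_2 = 63·63 + 62·8·8 = 7937; y_2 = 63·8 + 8·63 = 1008.
  From (x_2, y_2) = (7937, 1008): x_3 = 63·7937 + 62·8·1008 = 999999; y_3 = 63·1008 + 8·7937 = 127000.
  From (x_3, y_3) = (999999, 127000): x_4 = 63·999999 + 62·8·127000 = 125991937; y_4 = 63·127000 + 8·999999 = 16000992.
  From (x_4, y_4) = (125991937, 16000992): x_5 = 63·125991937 + 62·8·16000992 = 15873984063; y_5 = 63·16000992 + 8·125991937 = 2015997992.
Step 3: Verify x_5² - 62·y_5² = 251983370032377987969 - 251983370032377987968 = 1 (should be 1). ✓

(x_1, y_1) = (63, 8); (x_5, y_5) = (15873984063, 2015997992).


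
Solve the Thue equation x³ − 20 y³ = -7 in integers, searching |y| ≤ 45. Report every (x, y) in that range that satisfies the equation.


The equation is x³ - 20y³ = -7. For fixed y, x³ = 20·y³ − 7, so a solution requires the RHS to be a perfect cube.
Strategy: iterate y from -45 to 45, compute RHS = 20·y³ − 7, and check whether it is a (positive or negative) perfect cube.
Check small values of y:
  y = 0: RHS = -7 is not a perfect cube.
  y = 1: RHS = 13 is not a perfect cube.
  y = -1: RHS = -27 = (-3)³ ⇒ x = -3 works.
  y = 2: RHS = 153 is not a perfect cube.
  y = -2: RHS = -167 is not a perfect cube.
  y = 3: RHS = 533 is not a perfect cube.
  y = -3: RHS = -547 is not a perfect cube.
Continuing the search up to |y| = 45 finds no further solutions beyond those listed.
Collected solutions: (-3, -1).

Solutions (with |y| ≤ 45): (-3, -1).


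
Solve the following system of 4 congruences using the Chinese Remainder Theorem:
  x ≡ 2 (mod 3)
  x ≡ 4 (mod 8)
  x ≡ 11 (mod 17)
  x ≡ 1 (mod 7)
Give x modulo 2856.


Product of moduli M = 3 · 8 · 17 · 7 = 2856.
Merge one congruence at a time:
  Start: x ≡ 2 (mod 3).
  Combine with x ≡ 4 (mod 8); new modulus lcm = 24.
    Write x = 2 + 3·t and substitute into x ≡ 4 (mod 8): 3·t ≡ 4 − 2 = 2 (mod 8).
    The inverse of 3 mod 8 is 3 (since 3·3 = 9 = 1·8 + 1), so t ≡ 3·2 = 6 ≡ 6 (mod 8).
    Then x = 2 + 3·6 = 20, valid modulo lcm(3, 8) = 24: x ≡ 20 (mod 24).
  Combine with x ≡ 11 (mod 17); new modulus lcm = 408.
    Write x = 20 + 24·t and substitute into x ≡ 11 (mod 17): 24·t ≡ 11 − 20 = -9 (mod 17).
    Reduce coefficients mod 17: 7·t ≡ 8 (mod 17).
    The inverse of 7 mod 17 is 5 (since 7·5 = 35 = 2·17 + 1), so t ≡ 5·8 = 40 ≡ 6 (mod 17).
    Then x = 20 + 24·6 = 164, valid modulo lcm(24, 17) = 408: x ≡ 164 (mod 408).
  Combine with x ≡ 1 (mod 7); new modulus lcm = 2856.
    Write x = 164 + 408·t and substitute into x ≡ 1 (mod 7): 408·t ≡ 1 − 164 = -163 (mod 7).
    Reduce coefficients mod 7: 2·t ≡ 5 (mod 7).
    The inverse of 2 mod 7 is 4 (since 2·4 = 8 = 1·7 + 1), so t ≡ 4·5 = 20 ≡ 6 (mod 7).
    Then x = 164 + 408·6 = 2612, valid modulo lcm(408, 7) = 2856: x ≡ 2612 (mod 2856).
Verify against each original: 2612 mod 3 = 2, 2612 mod 8 = 4, 2612 mod 17 = 11, 2612 mod 7 = 1.

x ≡ 2612 (mod 2856).


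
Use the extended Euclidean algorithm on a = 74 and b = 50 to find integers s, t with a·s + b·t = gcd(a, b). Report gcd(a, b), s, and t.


Euclidean algorithm on (74, 50) — divide until remainder is 0:
  74 = 1 · 50 + 24
  50 = 2 · 24 + 2
  24 = 12 · 2 + 0
gcd(74, 50) = 2.
Track Bezout coefficients alongside the remainders: start with r₀ = 74 = a·1 + b·0 (s = 1, t = 0) and r₁ = 50 = a·0 + b·1 (s = 0, t = 1); each new remainder r_{k+1} = r_{k-1} − q_k·r_k inherits s_{k+1} = s_{k-1} − q_k·s_k, t_{k+1} = t_{k-1} − q_k·t_k, so r_k = a·s_k + b·t_k at every step:
  q = 1: r = 24, s = 1 − 1·0 = 1, t = 0 − 1·1 = -1  (check: 74·1 + 50·(-1) = 24)
  q = 2: r = 2, s = 0 − 2·1 = -2, t = 1 − 2·(-1) = 3  (check: 74·(-2) + 50·3 = 2)
The row with r = 2 (the gcd) gives the Bezout coefficients s = -2, t = 3.
Result: 74 · (-2) + 50 · (3) = 2.

gcd(74, 50) = 2; s = -2, t = 3 (check: 74·(-2) + 50·3 = 2).


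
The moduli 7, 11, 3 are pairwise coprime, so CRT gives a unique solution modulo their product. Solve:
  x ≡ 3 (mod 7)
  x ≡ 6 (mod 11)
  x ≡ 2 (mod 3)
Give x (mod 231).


Moduli 7, 11, 3 are pairwise coprime; by CRT there is a unique solution modulo M = 7 · 11 · 3 = 231.
Solve pairwise, accumulating the modulus:
  Start with x ≡ 3 (mod 7).
  Combine with x ≡ 6 (mod 11): since gcd(7, 11) = 1, we get a unique residue mod 77.
    Write x = 3 + 7·t and substitute into x ≡ 6 (mod 11): 7·t ≡ 6 − 3 = 3 (mod 11).
    The inverse of 7 mod 11 is 8 (since 7·8 = 56 = 5·11 + 1), so t ≡ 8·3 = 24 ≡ 2 (mod 11).
    Then x = 3 + 7·2 = 17, valid modulo lcm(7, 11) = 77: x ≡ 17 (mod 77).
  Combine with x ≡ 2 (mod 3): since gcd(77, 3) = 1, we get a unique residue mod 231.
    Write x = 17 + 77·t and substitute into x ≡ 2 (mod 3): 77·t ≡ 2 − 17 = -15 (mod 3).
    Reduce coefficients mod 3: 2·t ≡ 0 (mod 3).
    The inverse of 2 mod 3 is 2 (since 2·2 = 4 = 1·3 + 1), so t ≡ 2·0 = 0 ≡ 0 (mod 3).
    Then x = 17 + 77·0 = 17, valid modulo lcm(77, 3) = 231: x ≡ 17 (mod 231).
Verify: 17 mod 7 = 3 ✓, 17 mod 11 = 6 ✓, 17 mod 3 = 2 ✓.

x ≡ 17 (mod 231).


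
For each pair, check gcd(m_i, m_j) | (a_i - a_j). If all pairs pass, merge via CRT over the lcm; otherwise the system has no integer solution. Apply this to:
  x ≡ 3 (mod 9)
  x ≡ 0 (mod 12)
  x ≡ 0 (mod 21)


Moduli 9, 12, 21 are not pairwise coprime, so CRT works modulo lcm(m_i) when all pairwise compatibility conditions hold.
Pairwise compatibility: gcd(m_i, m_j) must divide a_i - a_j for every pair.
Merge one congruence at a time:
  Start: x ≡ 3 (mod 9).
  Combine with x ≡ 0 (mod 12): gcd(9, 12) = 3; 0 - 3 = -3, which IS divisible by 3, so compatible.
    Write x = 3 + 9·t and substitute into x ≡ 0 (mod 12): 9·t ≡ 0 − 3 = -3 (mod 12).
    Divide the congruence (and modulus) by g = 3: 3·t ≡ -1 (mod 4).
    Reduce coefficients mod 4: 3·t ≡ 3 (mod 4).
    The inverse of 3 mod 4 is 3 (since 3·3 = 9 = 2·4 + 1), so t ≡ 3·3 = 9 ≡ 1 (mod 4).
    Then x = 3 + 9·1 = 12, valid modulo lcm(9, 12) = 36: x ≡ 12 (mod 36).
  Combine with x ≡ 0 (mod 21): gcd(36, 21) = 3; 0 - 12 = -12, which IS divisible by 3, so compatible.
    Write x = 12 + 36·t and substitute into x ≡ 0 (mod 21): 36·t ≡ 0 − 12 = -12 (mod 21).
    Divide the congruence (and modulus) by g = 3: 12·t ≡ -4 (mod 7).
    Reduce coefficients mod 7: 5·t ≡ 3 (mod 7).
    The inverse of 5 mod 7 is 3 (since 5·3 = 15 = 2·7 + 1), so t ≡ 3·3 = 9 ≡ 2 (mod 7).
    Then x = 12 + 36·2 = 84, valid modulo lcm(36, 21) = 252: x ≡ 84 (mod 252).
Verify: 84 mod 9 = 3, 84 mod 12 = 0, 84 mod 21 = 0.

x ≡ 84 (mod 252).


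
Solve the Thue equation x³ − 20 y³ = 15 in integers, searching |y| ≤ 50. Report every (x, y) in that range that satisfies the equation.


The equation is x³ - 20y³ = 15. For fixed y, x³ = 20·y³ + 15, so a solution requires the RHS to be a perfect cube.
Strategy: iterate y from -50 to 50, compute RHS = 20·y³ + 15, and check whether it is a (positive or negative) perfect cube.
Check small values of y:
  y = 0: RHS = 15 is not a perfect cube.
  y = 1: RHS = 35 is not a perfect cube.
  y = -1: RHS = -5 is not a perfect cube.
  y = 2: RHS = 175 is not a perfect cube.
  y = -2: RHS = -145 is not a perfect cube.
  y = 3: RHS = 555 is not a perfect cube.
  y = -3: RHS = -525 is not a perfect cube.
Continuing the search up to |y| = 50 finds no solutions either.
No (x, y) in the scanned range satisfies the equation.

No integer solutions with |y| ≤ 50.


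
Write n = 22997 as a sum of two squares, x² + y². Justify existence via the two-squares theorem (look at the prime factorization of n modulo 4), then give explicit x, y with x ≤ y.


Step 1: Factor n = 22997 = 13 · 29 · 61.
Step 2: Check the mod-4 condition on each prime factor: 13 ≡ 1 (mod 4), exponent 1; 29 ≡ 1 (mod 4), exponent 1; 61 ≡ 1 (mod 4), exponent 1.
All primes ≡ 3 (mod 4) appear to even exponent (or don't appear), so by the two-squares theorem n IS expressible as a sum of two squares.
Step 3: Build a representation. Here n = 13 · 29 · 61 is a product of primes ≡ 1 (mod 4). Each prime p ≡ 1 (mod 4) is itself a sum of two squares; find a² by testing p − a² for a perfect square:
  13: 13 − 1² = 12, 13 − 2² = 9 = 3² ⇒ 13 = 2² + 3².
  29: 29 − 1² = 28, 29 − 2² = 25 = 5² ⇒ 29 = 2² + 5².
  61: 61 − 1² = 60, 61 − 2² = 57, 61 − 3² = 52, 61 − 4² = 45, 61 − 5² = 36 = 6² ⇒ 61 = 5² + 6².
  Combine using the Brahmagupta–Fibonacci identity (a² + b²)(c² + d²) = (ac − bd)² + (ad + bc)² = (ac + bd)² + (ad − bc)²:
  13 · 29 = 377: from (2² + 3²)(2² + 5²), take (2·2 − 3·5, 2·5 + 3·2) = (4 − 15, 10 + 6) = (-11, 16); dropping signs (only squares matter) gives (11, 16); check 11² + 16² = 121 + 256 = 377 ✓.
  377 · 61 = 22997: from (11² + 16²)(5² + 6²), take (11·5 − 16·6, 11·6 + 16·5) = (55 − 96, 66 + 80) = (-41, 146); dropping signs (only squares matter) gives (41, 146); check 41² + 146² = 1681 + 21316 = 22997 ✓.
Step 4: Order so x ≤ y and verify: 41² + 146² = 1681 + 21316 = 22997 = n. ✓

n = 22997 = 41² + 146² (one valid representation with x ≤ y).


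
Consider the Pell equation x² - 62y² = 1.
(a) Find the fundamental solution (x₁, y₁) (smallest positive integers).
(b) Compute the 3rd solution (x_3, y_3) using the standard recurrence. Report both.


Step 1: Find the fundamental solution (x₁, y₁) of x² - 62y² = 1.
  Expand √62 as a continued fraction. a₀ = ⌊√62⌋ = 7; iterate m_{k+1} = d_k·a_k − m_k, d_{k+1} = (62 − m_{k+1}²)/d_k, a_{k+1} = ⌊(a₀ + m_{k+1})/d_{k+1}⌋ (starting m₀ = 0, d₀ = 1), with convergents p_k = a_k·p_{k-1} + p_{k-2}, q_k = a_k·q_{k-1} + q_{k-2} (p₋₁ = 1, q₋₁ = 0):
  k = 0: a₀ = 7; p₀/q₀ = 7/1; p₀² − 62·q₀² = 49 − 62 = -13.
  k = 1: m = 7, d = 13, a = ⌊(7 + 7)/13⌋ = 1; p/q = (1·7 + 1)/(1·1 + 0) = 8/1; p² − 62·q² = 64 − 62 = 2.
  k = 2: m = 6, d = 2, a = ⌊(7 + 6)/2⌋ = 6; p/q = (6·8 + 7)/(6·1 + 1) = 55/7; p² − 62·q² = 3025 − 3038 = -13.
  k = 3: m = 6, d = 13, a = ⌊(7 + 6)/13⌋ = 1; p/q = (1·55 + 8)/(1·7 + 1) = 63/8; p² − 62·q² = 3969 − 3968 = 1.
  The first convergent with p² − 62·q² = 1 gives the fundamental solution (x₁, y₁) = (63, 8).
Step 2: Apply the recurrence (x_{n+1}, y_{n+1}) = (x₁x_n + 62y₁y_n, x₁y_n + y₁x_n) repeatedly.
  From (x_1, y_1) = (63, 8): x_2 = 63·63 + 62·8·8 = 7937; y_2 = 63·8 + 8·63 = 1008.
  From (x_2, y_2) = (7937, 1008): x_3 = 63·7937 + 62·8·1008 = 999999; y_3 = 63·1008 + 8·7937 = 127000.
Step 3: Verify x_3² - 62·y_3² = 999998000001 - 999998000000 = 1 (should be 1). ✓

(x_1, y_1) = (63, 8); (x_3, y_3) = (999999, 127000).


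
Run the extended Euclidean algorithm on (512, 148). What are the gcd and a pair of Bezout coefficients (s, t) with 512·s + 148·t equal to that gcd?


Euclidean algorithm on (512, 148) — divide until remainder is 0:
  512 = 3 · 148 + 68
  148 = 2 · 68 + 12
  68 = 5 · 12 + 8
  12 = 1 · 8 + 4
  8 = 2 · 4 + 0
gcd(512, 148) = 4.
Track Bezout coefficients alongside the remainders: start with r₀ = 512 = a·1 + b·0 (s = 1, t = 0) and r₁ = 148 = a·0 + b·1 (s = 0, t = 1); each new remainder r_{k+1} = r_{k-1} − q_k·r_k inherits s_{k+1} = s_{k-1} − q_k·s_k, t_{k+1} = t_{k-1} − q_k·t_k, so r_k = a·s_k + b·t_k at every step:
  q = 3: r = 68, s = 1 − 3·0 = 1, t = 0 − 3·1 = -3  (check: 512·1 + 148·(-3) = 68)
  q = 2: r = 12, s = 0 − 2·1 = -2, t = 1 − 2·(-3) = 7  (check: 512·(-2) + 148·7 = 12)
  q = 5: r = 8, s = 1 − 5·(-2) = 11, t = -3 − 5·7 = -38  (check: 512·11 + 148·(-38) = 8)
  q = 1: r = 4, s = -2 − 1·11 = -13, t = 7 − 1·(-38) = 45  (check: 512·(-13) + 148·45 = 4)
The row with r = 4 (the gcd) gives the Bezout coefficients s = -13, t = 45.
Result: 512 · (-13) + 148 · (45) = 4.

gcd(512, 148) = 4; s = -13, t = 45 (check: 512·(-13) + 148·45 = 4).


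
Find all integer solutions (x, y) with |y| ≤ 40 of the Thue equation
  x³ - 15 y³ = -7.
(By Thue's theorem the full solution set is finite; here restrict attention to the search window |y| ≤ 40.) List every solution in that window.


The equation is x³ - 15y³ = -7. For fixed y, x³ = 15·y³ − 7, so a solution requires the RHS to be a perfect cube.
Strategy: iterate y from -40 to 40, compute RHS = 15·y³ − 7, and check whether it is a (positive or negative) perfect cube.
Check small values of y:
  y = 0: RHS = -7 is not a perfect cube.
  y = 1: RHS = 8 = (2)³ ⇒ x = 2 works.
  y = -1: RHS = -22 is not a perfect cube.
  y = 2: RHS = 113 is not a perfect cube.
  y = -2: RHS = -127 is not a perfect cube.
  y = 3: RHS = 398 is not a perfect cube.
  y = -3: RHS = -412 is not a perfect cube.
Continuing the search up to |y| = 40 finds no further solutions beyond those listed.
Collected solutions: (2, 1).

Solutions (with |y| ≤ 40): (2, 1).


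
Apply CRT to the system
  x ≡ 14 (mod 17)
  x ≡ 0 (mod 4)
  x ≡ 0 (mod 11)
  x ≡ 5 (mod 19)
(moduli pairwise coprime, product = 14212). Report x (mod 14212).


Product of moduli M = 17 · 4 · 11 · 19 = 14212.
Merge one congruence at a time:
  Start: x ≡ 14 (mod 17).
  Combine with x ≡ 0 (mod 4); new modulus lcm = 68.
    Write x = 14 + 17·t and substitute into x ≡ 0 (mod 4): 17·t ≡ 0 − 14 = -14 (mod 4).
    Reduce coefficients mod 4: 1·t ≡ 2 (mod 4).
    So t ≡ 2 (mod 4).
    Then x = 14 + 17·2 = 48, valid modulo lcm(17, 4) = 68: x ≡ 48 (mod 68).
  Combine with x ≡ 0 (mod 11); new modulus lcm = 748.
    Write x = 48 + 68·t and substitute into x ≡ 0 (mod 11): 68·t ≡ 0 − 48 = -48 (mod 11).
    Reduce coefficients mod 11: 2·t ≡ 7 (mod 11).
    The inverse of 2 mod 11 is 6 (since 2·6 = 12 = 1·11 + 1), so t ≡ 6·7 = 42 ≡ 9 (mod 11).
    Then x = 48 + 68·9 = 660, valid modulo lcm(68, 11) = 748: x ≡ 660 (mod 748).
  Combine with x ≡ 5 (mod 19); new modulus lcm = 14212.
    Write x = 660 + 748·t and substitute into x ≡ 5 (mod 19): 748·t ≡ 5 − 660 = -655 (mod 19).
    Reduce coefficients mod 19: 7·t ≡ 10 (mod 19).
    The inverse of 7 mod 19 is 11 (since 7·11 = 77 = 4·19 + 1), so t ≡ 11·10 = 110 ≡ 15 (mod 19).
    Then x = 660 + 748·15 = 11880, valid modulo lcm(748, 19) = 14212: x ≡ 11880 (mod 14212).
Verify against each original: 11880 mod 17 = 14, 11880 mod 4 = 0, 11880 mod 11 = 0, 11880 mod 19 = 5.

x ≡ 11880 (mod 14212).


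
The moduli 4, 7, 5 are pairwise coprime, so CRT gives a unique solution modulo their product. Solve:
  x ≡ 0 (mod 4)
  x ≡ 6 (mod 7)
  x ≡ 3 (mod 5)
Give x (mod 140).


Moduli 4, 7, 5 are pairwise coprime; by CRT there is a unique solution modulo M = 4 · 7 · 5 = 140.
Solve pairwise, accumulating the modulus:
  Start with x ≡ 0 (mod 4).
  Combine with x ≡ 6 (mod 7): since gcd(4, 7) = 1, we get a unique residue mod 28.
    Write x = 0 + 4·t and substitute into x ≡ 6 (mod 7): 4·t ≡ 6 − 0 = 6 (mod 7).
    The inverse of 4 mod 7 is 2 (since 4·2 = 8 = 1·7 + 1), so t ≡ 2·6 = 12 ≡ 5 (mod 7).
    Then x = 0 + 4·5 = 20, valid modulo lcm(4, 7) = 28: x ≡ 20 (mod 28).
  Combine with x ≡ 3 (mod 5): since gcd(28, 5) = 1, we get a unique residue mod 140.
    Write x = 20 + 28·t and substitute into x ≡ 3 (mod 5): 28·t ≡ 3 − 20 = -17 (mod 5).
    Reduce coefficients mod 5: 3·t ≡ 3 (mod 5).
    The inverse of 3 mod 5 is 2 (since 3·2 = 6 = 1·5 + 1), so t ≡ 2·3 = 6 ≡ 1 (mod 5).
    Then x = 20 + 28·1 = 48, valid modulo lcm(28, 5) = 140: x ≡ 48 (mod 140).
Verify: 48 mod 4 = 0 ✓, 48 mod 7 = 6 ✓, 48 mod 5 = 3 ✓.

x ≡ 48 (mod 140).


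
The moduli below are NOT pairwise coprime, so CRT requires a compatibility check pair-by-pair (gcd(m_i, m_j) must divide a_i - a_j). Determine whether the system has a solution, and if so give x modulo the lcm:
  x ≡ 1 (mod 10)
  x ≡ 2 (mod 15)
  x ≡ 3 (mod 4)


Moduli 10, 15, 4 are not pairwise coprime, so CRT works modulo lcm(m_i) when all pairwise compatibility conditions hold.
Pairwise compatibility: gcd(m_i, m_j) must divide a_i - a_j for every pair.
Merge one congruence at a time:
  Start: x ≡ 1 (mod 10).
  Combine with x ≡ 2 (mod 15): gcd(10, 15) = 5, and 2 - 1 = 1 is NOT divisible by 5.
    ⇒ system is inconsistent (no integer solution).

No solution (the system is inconsistent).


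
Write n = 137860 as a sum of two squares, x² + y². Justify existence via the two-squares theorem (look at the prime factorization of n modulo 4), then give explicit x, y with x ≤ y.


Step 1: Factor n = 137860 = 2^2 · 5 · 61 · 113.
Step 2: Check the mod-4 condition on each prime factor: 2 = 2 (special); 5 ≡ 1 (mod 4), exponent 1; 61 ≡ 1 (mod 4), exponent 1; 113 ≡ 1 (mod 4), exponent 1.
All primes ≡ 3 (mod 4) appear to even exponent (or don't appear), so by the two-squares theorem n IS expressible as a sum of two squares.
Step 3: Build a representation. Group n = k² · m with k = 2 and m = 5 · 61 · 113 = 34465 (a product of primes ≡ 1 (mod 4)); a representation of m scales to one of n via (k·x)² + (k·y)² = k²(x² + y²). Each prime p ≡ 1 (mod 4) is itself a sum of two squares; find a² by testing p − a² for a perfect square:
  5: 5 − 1² = 4 = 2² ⇒ 5 = 1² + 2².
  61: 61 − 1² = 60, 61 − 2² = 57, 61 − 3² = 52, 61 − 4² = 45, 61 − 5² = 36 = 6² ⇒ 61 = 5² + 6².
  113: 113 − 1² = 112, 113 − 2² = 109, 113 − 3² = 104, 113 − 4² = 97, 113 − 5² = 88, 113 − 6² = 77, 113 − 7² = 64 = 8² ⇒ 113 = 7² + 8².
  Combine using the Brahmagupta–Fibonacci identity (a² + b²)(c² + d²) = (ac − bd)² + (ad + bc)² = (ac + bd)² + (ad − bc)²:
  5 · 61 = 305: from (1² + 2²)(5² + 6²), take (1·5 − 2·6, 1·6 + 2·5) = (5 − 12, 6 + 10) = (-7, 16); dropping signs (only squares matter) gives (7, 16); check 7² + 16² = 49 + 256 = 305 ✓.
  305 · 113 = 34465: from (7² + 16²)(7² + 8²), take (7·7 − 16·8, 7·8 + 16·7) = (49 − 128, 56 + 112) = (-79, 168); dropping signs (only squares matter) gives (79, 168); check 79² + 168² = 6241 + 28224 = 34465 ✓.
  Scale by k = 2: (2·79, 2·168) = (158, 336).
Step 4: Order so x ≤ y and verify: 158² + 336² = 24964 + 112896 = 137860 = n. ✓

n = 137860 = 158² + 336² (one valid representation with x ≤ y).


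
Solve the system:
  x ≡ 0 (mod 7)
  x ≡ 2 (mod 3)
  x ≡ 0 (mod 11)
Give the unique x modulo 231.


Moduli 7, 3, 11 are pairwise coprime; by CRT there is a unique solution modulo M = 7 · 3 · 11 = 231.
Solve pairwise, accumulating the modulus:
  Start with x ≡ 0 (mod 7).
  Combine with x ≡ 2 (mod 3): since gcd(7, 3) = 1, we get a unique residue mod 21.
    Write x = 0 + 7·t and substitute into x ≡ 2 (mod 3): 7·t ≡ 2 − 0 = 2 (mod 3).
    Reduce coefficients mod 3: 1·t ≡ 2 (mod 3).
    So t ≡ 2 (mod 3).
    Then x = 0 + 7·2 = 14, valid modulo lcm(7, 3) = 21: x ≡ 14 (mod 21).
  Combine with x ≡ 0 (mod 11): since gcd(21, 11) = 1, we get a unique residue mod 231.
    Write x = 14 + 21·t and substitute into x ≡ 0 (mod 11): 21·t ≡ 0 − 14 = -14 (mod 11).
    Reduce coefficients mod 11: 10·t ≡ 8 (mod 11).
    The inverse of 10 mod 11 is 10 (since 10·10 = 100 = 9·11 + 1), so t ≡ 10·8 = 80 ≡ 3 (mod 11).
    Then x = 14 + 21·3 = 77, valid modulo lcm(21, 11) = 231: x ≡ 77 (mod 231).
Verify: 77 mod 7 = 0 ✓, 77 mod 3 = 2 ✓, 77 mod 11 = 0 ✓.

x ≡ 77 (mod 231).


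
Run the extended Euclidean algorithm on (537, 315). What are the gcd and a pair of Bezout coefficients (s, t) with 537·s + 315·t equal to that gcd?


Euclidean algorithm on (537, 315) — divide until remainder is 0:
  537 = 1 · 315 + 222
  315 = 1 · 222 + 93
  222 = 2 · 93 + 36
  93 = 2 · 36 + 21
  36 = 1 · 21 + 15
  21 = 1 · 15 + 6
  15 = 2 · 6 + 3
  6 = 2 · 3 + 0
gcd(537, 315) = 3.
Track Bezout coefficients alongside the remainders: start with r₀ = 537 = a·1 + b·0 (s = 1, t = 0) and r₁ = 315 = a·0 + b·1 (s = 0, t = 1); each new remainder r_{k+1} = r_{k-1} − q_k·r_k inherits s_{k+1} = s_{k-1} − q_k·s_k, t_{k+1} = t_{k-1} − q_k·t_k, so r_k = a·s_k + b·t_k at every step:
  q = 1: r = 222, s = 1 − 1·0 = 1, t = 0 − 1·1 = -1  (check: 537·1 + 315·(-1) = 222)
  q = 1: r = 93, s = 0 − 1·1 = -1, t = 1 − 1·(-1) = 2  (check: 537·(-1) + 315·2 = 93)
  q = 2: r = 36, s = 1 − 2·(-1) = 3, t = -1 − 2·2 = -5  (check: 537·3 + 315·(-5) = 36)
  q = 2: r = 21, s = -1 − 2·3 = -7, t = 2 − 2·(-5) = 12  (check: 537·(-7) + 315·12 = 21)
  q = 1: r = 15, s = 3 − 1·(-7) = 10, t = -5 − 1·12 = -17  (check: 537·10 + 315·(-17) = 15)
  q = 1: r = 6, s = -7 − 1·10 = -17, t = 12 − 1·(-17) = 29  (check: 537·(-17) + 315·29 = 6)
  q = 2: r = 3, s = 10 − 2·(-17) = 44, t = -17 − 2·29 = -75  (check: 537·44 + 315·(-75) = 3)
The row with r = 3 (the gcd) gives the Bezout coefficients s = 44, t = -75.
Result: 537 · (44) + 315 · (-75) = 3.

gcd(537, 315) = 3; s = 44, t = -75 (check: 537·44 + 315·(-75) = 3).


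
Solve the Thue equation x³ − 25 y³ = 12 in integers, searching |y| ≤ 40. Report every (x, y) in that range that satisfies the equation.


The equation is x³ - 25y³ = 12. For fixed y, x³ = 25·y³ + 12, so a solution requires the RHS to be a perfect cube.
Strategy: iterate y from -40 to 40, compute RHS = 25·y³ + 12, and check whether it is a (positive or negative) perfect cube.
Check small values of y:
  y = 0: RHS = 12 is not a perfect cube.
  y = 1: RHS = 37 is not a perfect cube.
  y = -1: RHS = -13 is not a perfect cube.
  y = 2: RHS = 212 is not a perfect cube.
  y = -2: RHS = -188 is not a perfect cube.
  y = 3: RHS = 687 is not a perfect cube.
  y = -3: RHS = -663 is not a perfect cube.
Continuing the search up to |y| = 40 finds no solutions either.
No (x, y) in the scanned range satisfies the equation.

No integer solutions with |y| ≤ 40.


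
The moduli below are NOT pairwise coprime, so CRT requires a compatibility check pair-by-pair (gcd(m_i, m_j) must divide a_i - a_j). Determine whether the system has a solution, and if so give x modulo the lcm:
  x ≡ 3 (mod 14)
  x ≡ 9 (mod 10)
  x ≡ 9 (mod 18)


Moduli 14, 10, 18 are not pairwise coprime, so CRT works modulo lcm(m_i) when all pairwise compatibility conditions hold.
Pairwise compatibility: gcd(m_i, m_j) must divide a_i - a_j for every pair.
Merge one congruence at a time:
  Start: x ≡ 3 (mod 14).
  Combine with x ≡ 9 (mod 10): gcd(14, 10) = 2; 9 - 3 = 6, which IS divisible by 2, so compatible.
    Write x = 3 + 14·t and substitute into x ≡ 9 (mod 10): 14·t ≡ 9 − 3 = 6 (mod 10).
    Divide the congruence (and modulus) by g = 2: 7·t ≡ 3 (mod 5).
    Reduce coefficients mod 5: 2·t ≡ 3 (mod 5).
    The inverse of 2 mod 5 is 3 (since 2·3 = 6 = 1·5 + 1), so t ≡ 3·3 = 9 ≡ 4 (mod 5).
    Then x = 3 + 14·4 = 59, valid modulo lcm(14, 10) = 70: x ≡ 59 (mod 70).
  Combine with x ≡ 9 (mod 18): gcd(70, 18) = 2; 9 - 59 = -50, which IS divisible by 2, so compatible.
    Write x = 59 + 70·t and substitute into x ≡ 9 (mod 18): 70·t ≡ 9 − 59 = -50 (mod 18).
    Divide the congruence (and modulus) by g = 2: 35·t ≡ -25 (mod 9).
    Reduce coefficients mod 9: 8·t ≡ 2 (mod 9).
    The inverse of 8 mod 9 is 8 (since 8·8 = 64 = 7·9 + 1), so t ≡ 8·2 = 16 ≡ 7 (mod 9).
    Then x = 59 + 70·7 = 549, valid modulo lcm(70, 18) = 630: x ≡ 549 (mod 630).
Verify: 549 mod 14 = 3, 549 mod 10 = 9, 549 mod 18 = 9.

x ≡ 549 (mod 630).


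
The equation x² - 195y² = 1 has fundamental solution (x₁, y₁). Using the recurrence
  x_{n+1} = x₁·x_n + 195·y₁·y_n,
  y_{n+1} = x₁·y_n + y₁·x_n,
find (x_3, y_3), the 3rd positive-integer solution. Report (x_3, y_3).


Step 1: Find the fundamental solution (x₁, y₁) of x² - 195y² = 1.
  Expand √195 as a continued fraction. a₀ = ⌊√195⌋ = 13; iterate m_{k+1} = d_k·a_k − m_k, d_{k+1} = (195 − m_{k+1}²)/d_k, a_{k+1} = ⌊(a₀ + m_{k+1})/d_{k+1}⌋ (starting m₀ = 0, d₀ = 1), with convergents p_k = a_k·p_{k-1} + p_{k-2}, q_k = a_k·q_{k-1} + q_{k-2} (p₋₁ = 1, q₋₁ = 0):
  k = 0: a₀ = 13; p₀/q₀ = 13/1; p₀² − 195·q₀² = 169 − 195 = -26.
  k = 1: m = 13, d = 26, a = ⌊(13 + 13)/26⌋ = 1; p/q = (1·13 + 1)/(1·1 + 0) = 14/1; p² − 195·q² = 196 − 195 = 1.
  The first convergent with p² − 195·q² = 1 gives the fundamental solution (x₁, y₁) = (14, 1).
Step 2: Apply the recurrence (x_{n+1}, y_{n+1}) = (x₁x_n + 195y₁y_n, x₁y_n + y₁x_n) repeatedly.
  From (x_1, y_1) = (14, 1): x_2 = 14·14 + 195·1·1 = 391; y_2 = 14·1 + 1·14 = 28.
  From (x_2, y_2) = (391, 28): x_3 = 14·391 + 195·1·28 = 10934; y_3 = 14·28 + 1·391 = 783.
Step 3: Verify x_3² - 195·y_3² = 119552356 - 119552355 = 1 (should be 1). ✓

(x_1, y_1) = (14, 1); (x_3, y_3) = (10934, 783).


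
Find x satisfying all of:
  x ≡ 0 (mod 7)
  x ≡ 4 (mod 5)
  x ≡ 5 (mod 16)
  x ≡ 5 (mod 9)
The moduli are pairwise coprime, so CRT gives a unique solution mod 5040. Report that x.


Product of moduli M = 7 · 5 · 16 · 9 = 5040.
Merge one congruence at a time:
  Start: x ≡ 0 (mod 7).
  Combine with x ≡ 4 (mod 5); new modulus lcm = 35.
    Write x = 0 + 7·t and substitute into x ≡ 4 (mod 5): 7·t ≡ 4 − 0 = 4 (mod 5).
    Reduce coefficients mod 5: 2·t ≡ 4 (mod 5).
    The inverse of 2 mod 5 is 3 (since 2·3 = 6 = 1·5 + 1), so t ≡ 3·4 = 12 ≡ 2 (mod 5).
    Then x = 0 + 7·2 = 14, valid modulo lcm(7, 5) = 35: x ≡ 14 (mod 35).
  Combine with x ≡ 5 (mod 16); new modulus lcm = 560.
    Write x = 14 + 35·t and substitute into x ≡ 5 (mod 16): 35·t ≡ 5 − 14 = -9 (mod 16).
    Reduce coefficients mod 16: 3·t ≡ 7 (mod 16).
    The inverse of 3 mod 16 is 11 (since 3·11 = 33 = 2·16 + 1), so t ≡ 11·7 = 77 ≡ 13 (mod 16).
    Then x = 14 + 35·13 = 469, valid modulo lcm(35, 16) = 560: x ≡ 469 (mod 560).
  Combine with x ≡ 5 (mod 9); new modulus lcm = 5040.
    Write x = 469 + 560·t and substitute into x ≡ 5 (mod 9): 560·t ≡ 5 − 469 = -464 (mod 9).
    Reduce coefficients mod 9: 2·t ≡ 4 (mod 9).
    The inverse of 2 mod 9 is 5 (since 2·5 = 10 = 1·9 + 1), so t ≡ 5·4 = 20 ≡ 2 (mod 9).
    Then x = 469 + 560·2 = 1589, valid modulo lcm(560, 9) = 5040: x ≡ 1589 (mod 5040).
Verify against each original: 1589 mod 7 = 0, 1589 mod 5 = 4, 1589 mod 16 = 5, 1589 mod 9 = 5.

x ≡ 1589 (mod 5040).
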